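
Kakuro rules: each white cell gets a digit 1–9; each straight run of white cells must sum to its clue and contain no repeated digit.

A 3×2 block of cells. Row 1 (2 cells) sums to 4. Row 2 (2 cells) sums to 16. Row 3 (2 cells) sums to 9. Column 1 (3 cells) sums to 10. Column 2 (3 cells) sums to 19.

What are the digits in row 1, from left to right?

4 in 2 cells must be {1,3}; 16 in 2 cells must be {7,9}.
The 4 across and the 19 down share only 3, so (1,2) = 3.
The 16 across and the 10 down share only 7, so (2,1) = 7.
(2,2) = 16 − 7 = 9 completes the 16 across.
(3,2) = 19 − 12 = 7 completes the 19 down.
(1,1) = 4 − 3 = 1 completes the 4 across.
(3,1) = 9 − 7 = 2 completes the 9 across.

1, 3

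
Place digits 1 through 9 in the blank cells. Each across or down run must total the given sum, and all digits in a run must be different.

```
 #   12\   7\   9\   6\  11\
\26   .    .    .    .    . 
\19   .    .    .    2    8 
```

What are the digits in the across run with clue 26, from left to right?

R1C4 = 6 − 2 = 4 completes the 6 down.
R1C5 = 11 − 8 = 3 completes the 11 down.
No cell is forced outright now. R2C1 can only be 3 or 5 (the digits allowed by both its 19 across and its 12 down). If R2C1 = 5: then R1C1 would have to be in {2,5,6,8,9} for the 26 across but in {7} for the 12 down — contradiction. So R2C1 = 3.
R1C1 = 12 − 3 = 9 completes the 12 down.
Given what's placed, R1C2 must be 2 to fit the 26 across and 7 down.
R1C3 = 26 − 18 = 8 completes the 26 across.
R2C2 = 7 − 2 = 5 completes the 7 down.
R2C3 = 19 − 18 = 1 completes the 19 across.

9, 2, 8, 4, 3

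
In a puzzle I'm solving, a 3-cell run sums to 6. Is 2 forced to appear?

The only way to make 6 from 3 distinct digits is {1,2,3}, which contains 2.

Yes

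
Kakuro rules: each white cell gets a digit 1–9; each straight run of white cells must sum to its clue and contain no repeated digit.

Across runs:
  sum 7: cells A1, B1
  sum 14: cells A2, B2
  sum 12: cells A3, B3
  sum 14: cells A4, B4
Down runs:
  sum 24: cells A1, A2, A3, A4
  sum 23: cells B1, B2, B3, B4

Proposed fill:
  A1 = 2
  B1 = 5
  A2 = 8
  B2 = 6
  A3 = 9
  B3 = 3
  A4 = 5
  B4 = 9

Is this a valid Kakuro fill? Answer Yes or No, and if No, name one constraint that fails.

Across: 2+5=7; 8+6=14; 9+3=12; 5+9=14. Down: 2+8+9+5=24; 5+6+3+9=23. No digit repeats within any run.

Yes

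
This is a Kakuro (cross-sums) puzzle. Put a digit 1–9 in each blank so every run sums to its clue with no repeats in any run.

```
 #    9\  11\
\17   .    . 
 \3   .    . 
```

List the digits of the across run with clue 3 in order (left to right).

1 2

17 in 2 cells must be {8,9}; 3 in 2 cells must be {1,2}.
The 17 across and the 9 down share only 8, so R1C1 = 8.
R1C2 = 17 − 8 = 9 completes the 17 across.
R2C1 = 9 − 8 = 1 completes the 9 down.
R2C2 = 3 − 1 = 2 completes the 3 across.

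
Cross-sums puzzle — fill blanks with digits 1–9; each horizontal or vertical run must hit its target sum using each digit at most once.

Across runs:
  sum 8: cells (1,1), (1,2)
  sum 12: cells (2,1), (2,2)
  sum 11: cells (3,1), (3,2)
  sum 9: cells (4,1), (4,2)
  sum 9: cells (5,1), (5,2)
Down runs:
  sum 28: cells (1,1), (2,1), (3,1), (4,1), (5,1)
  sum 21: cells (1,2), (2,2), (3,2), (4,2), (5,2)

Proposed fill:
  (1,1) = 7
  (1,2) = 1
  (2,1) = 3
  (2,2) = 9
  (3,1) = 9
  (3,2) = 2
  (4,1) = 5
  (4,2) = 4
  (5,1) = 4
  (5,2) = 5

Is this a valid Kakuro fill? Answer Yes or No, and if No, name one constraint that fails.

Across: 7+1=8; 3+9=12; 9+2=11; 5+4=9; 4+5=9. Down: 7+3+9+5+4=28; 1+9+2+4+5=21. No digit repeats within any run.

Yes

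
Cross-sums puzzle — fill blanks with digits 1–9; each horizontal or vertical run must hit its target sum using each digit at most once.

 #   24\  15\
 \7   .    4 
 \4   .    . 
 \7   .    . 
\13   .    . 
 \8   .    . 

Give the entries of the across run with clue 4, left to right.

1 3

4 in 2 cells must be {1,3}; 15 in 5 cells must be {1,2,3,4,5}.
R1C1 = 7 − 4 = 3 completes the 7 across.
Given what's placed, R2C1 must be 1 to fit the 4 across and 24 down.
R2C2 = 4 − 1 = 3 completes the 4 across.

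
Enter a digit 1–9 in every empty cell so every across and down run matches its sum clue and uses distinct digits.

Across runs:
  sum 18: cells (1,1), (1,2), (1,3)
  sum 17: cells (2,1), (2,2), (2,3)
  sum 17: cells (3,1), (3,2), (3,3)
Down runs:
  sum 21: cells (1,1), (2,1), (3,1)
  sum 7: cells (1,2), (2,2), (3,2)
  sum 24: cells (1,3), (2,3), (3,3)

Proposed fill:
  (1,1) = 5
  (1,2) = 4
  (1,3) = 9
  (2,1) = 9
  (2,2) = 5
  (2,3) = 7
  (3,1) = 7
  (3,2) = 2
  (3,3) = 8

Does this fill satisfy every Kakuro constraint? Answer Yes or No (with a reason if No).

No — the down run (1,2)–(3,2) sums to 11, not 7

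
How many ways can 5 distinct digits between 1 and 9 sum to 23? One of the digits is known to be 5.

6

5 distinct digits from 1–9 sum between 15 and 35.
Keeping only sets containing 5.
Enumerating: {1,2,5,6,9}, {1,2,5,7,8}, {1,3,5,6,8}, {1,4,5,6,7}, {2,3,4,5,9}, {2,3,5,6,7}.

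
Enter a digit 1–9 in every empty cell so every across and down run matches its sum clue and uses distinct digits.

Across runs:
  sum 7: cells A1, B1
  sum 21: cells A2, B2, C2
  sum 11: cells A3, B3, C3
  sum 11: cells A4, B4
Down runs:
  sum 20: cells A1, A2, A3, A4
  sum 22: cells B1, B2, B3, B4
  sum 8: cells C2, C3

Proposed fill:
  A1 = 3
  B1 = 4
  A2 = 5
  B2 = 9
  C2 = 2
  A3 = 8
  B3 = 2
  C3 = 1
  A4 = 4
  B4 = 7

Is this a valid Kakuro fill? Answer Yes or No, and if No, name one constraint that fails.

No — the down run C2–C3 sums to 3, not 8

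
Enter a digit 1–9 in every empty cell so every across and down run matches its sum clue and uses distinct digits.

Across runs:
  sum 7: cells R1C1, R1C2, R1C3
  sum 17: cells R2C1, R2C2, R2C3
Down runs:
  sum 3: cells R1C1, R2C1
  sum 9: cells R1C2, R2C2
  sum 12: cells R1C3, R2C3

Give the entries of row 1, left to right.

1 2 4

7 in 3 cells must be {1,2,4}; 3 in 2 cells must be {1,2}.
The 7 across and the 12 down share only 4, so R1C3 = 4.
R2C3 = 12 − 4 = 8 completes the 12 down.
Given what's placed, R2C1 must be 2 to fit the 17 across and 3 down.
R2C2 = 17 − 10 = 7 completes the 17 across.
R1C1 = 3 − 2 = 1 completes the 3 down.
R1C2 = 7 − 5 = 2 completes the 7 across.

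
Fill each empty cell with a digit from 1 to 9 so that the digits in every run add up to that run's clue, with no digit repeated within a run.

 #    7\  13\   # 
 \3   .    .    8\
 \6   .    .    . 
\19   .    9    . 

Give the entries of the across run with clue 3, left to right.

3 in 2 cells must be {1,2}; 6 in 3 cells must be {1,2,3}; 7 in 3 cells must be {1,2,4}.
R1C2 = 1: the only remaining digit allowed by both the 3 across and the 13 down.
R2C2 = 13 − 10 = 3 completes the 13 down.
R1C1 = 3 − 1 = 2 completes the 3 across.
Given what's placed, R2C1 must be 1 to fit the 6 across and 7 down.
R2C3 = 6 − 4 = 2 completes the 6 across.
R3C1 = 7 − 3 = 4 completes the 7 down.
R3C3 = 19 − 13 = 6 completes the 19 across.

2, 1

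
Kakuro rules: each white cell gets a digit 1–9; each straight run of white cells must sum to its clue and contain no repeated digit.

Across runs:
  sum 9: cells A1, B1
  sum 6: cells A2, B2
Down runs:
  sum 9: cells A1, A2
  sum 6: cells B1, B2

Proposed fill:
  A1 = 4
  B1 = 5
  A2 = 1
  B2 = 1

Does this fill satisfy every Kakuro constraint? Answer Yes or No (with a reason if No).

No — the across run A2–B2 sums to 2, not 6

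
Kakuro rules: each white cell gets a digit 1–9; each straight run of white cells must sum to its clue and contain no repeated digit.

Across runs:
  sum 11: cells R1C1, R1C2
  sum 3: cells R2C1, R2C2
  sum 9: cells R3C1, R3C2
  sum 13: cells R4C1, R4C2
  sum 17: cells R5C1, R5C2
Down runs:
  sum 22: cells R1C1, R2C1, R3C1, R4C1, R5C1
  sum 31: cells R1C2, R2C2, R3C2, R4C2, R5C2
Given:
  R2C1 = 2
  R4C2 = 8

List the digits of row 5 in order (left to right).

8, 9

3 in 2 cells must be {1,2}; 17 in 2 cells must be {8,9}.
R2C2 = 3 − 2 = 1 completes the 3 across.
R4C1 = 13 − 8 = 5 completes the 13 across.
R5C1 = 8: the only remaining digit allowed by both the 17 across and the 22 down.
R5C2 = 17 − 8 = 9 completes the 17 across.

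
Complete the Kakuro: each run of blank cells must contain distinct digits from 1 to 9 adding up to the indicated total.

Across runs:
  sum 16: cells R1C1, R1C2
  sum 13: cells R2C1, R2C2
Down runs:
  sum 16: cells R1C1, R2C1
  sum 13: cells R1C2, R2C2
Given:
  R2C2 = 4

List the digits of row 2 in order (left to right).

16 in 2 cells must be {7,9}.
R1C2 = 13 − 4 = 9 completes the 13 down.
R2C1 = 13 − 4 = 9 completes the 13 across.
R1C1 = 16 − 9 = 7 completes the 16 across.

9 4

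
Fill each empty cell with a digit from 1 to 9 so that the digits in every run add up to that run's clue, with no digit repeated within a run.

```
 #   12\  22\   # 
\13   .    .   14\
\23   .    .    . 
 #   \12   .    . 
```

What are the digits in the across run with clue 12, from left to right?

7, 5

23 in 3 cells must be {6,8,9}.
Nothing is forced directly, so branch on R2C1, whose candidates are 8 or 9. If R2C1 = 9: then R1C1 would have to be in {4,5,6,7,8,9} for the 13 across but in {3} for the 12 down — contradiction. So R2C1 = 8.
R1C1 = 12 − 8 = 4 completes the 12 down.
R1C2 = 13 − 4 = 9 completes the 13 across.
R2C2 = 6: the only remaining digit allowed by both the 23 across and the 22 down.
R2C3 = 23 − 14 = 9 completes the 23 across.
R3C2 = 22 − 15 = 7 completes the 22 down.
R3C3 = 12 − 7 = 5 completes the 12 across.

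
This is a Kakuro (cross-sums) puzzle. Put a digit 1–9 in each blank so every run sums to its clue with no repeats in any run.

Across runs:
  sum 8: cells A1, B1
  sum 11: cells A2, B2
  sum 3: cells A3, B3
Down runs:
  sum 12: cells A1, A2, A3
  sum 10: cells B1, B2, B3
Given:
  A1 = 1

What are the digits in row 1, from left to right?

1 7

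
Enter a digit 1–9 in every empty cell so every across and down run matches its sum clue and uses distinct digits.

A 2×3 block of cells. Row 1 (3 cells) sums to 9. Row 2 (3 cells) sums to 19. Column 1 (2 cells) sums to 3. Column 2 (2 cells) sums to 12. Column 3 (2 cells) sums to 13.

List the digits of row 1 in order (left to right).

1 3 5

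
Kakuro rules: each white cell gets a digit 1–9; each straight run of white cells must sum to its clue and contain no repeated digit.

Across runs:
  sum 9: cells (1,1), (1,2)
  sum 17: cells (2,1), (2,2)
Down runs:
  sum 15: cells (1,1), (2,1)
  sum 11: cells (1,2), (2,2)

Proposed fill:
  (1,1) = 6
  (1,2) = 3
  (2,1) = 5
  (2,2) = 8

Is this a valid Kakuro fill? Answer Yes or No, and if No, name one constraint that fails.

No — the across run (2,1)–(2,2) sums to 13, not 17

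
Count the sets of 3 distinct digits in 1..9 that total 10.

4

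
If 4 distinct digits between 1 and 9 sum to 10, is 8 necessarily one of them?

The only way to make 10 from 4 distinct digits is {1,2,3,4}, which does not contain 8.

No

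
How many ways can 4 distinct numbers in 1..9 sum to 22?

4 distinct digits from 1–9 sum between 10 and 30.

11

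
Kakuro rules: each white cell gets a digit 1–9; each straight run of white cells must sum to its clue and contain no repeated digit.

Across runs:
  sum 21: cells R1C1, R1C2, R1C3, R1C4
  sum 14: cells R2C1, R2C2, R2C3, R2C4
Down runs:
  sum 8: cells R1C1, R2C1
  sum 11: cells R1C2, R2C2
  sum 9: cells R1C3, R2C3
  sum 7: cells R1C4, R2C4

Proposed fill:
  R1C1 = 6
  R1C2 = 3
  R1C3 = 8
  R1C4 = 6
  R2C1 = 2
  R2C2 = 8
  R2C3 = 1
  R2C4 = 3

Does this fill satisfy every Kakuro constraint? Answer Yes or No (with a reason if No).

No — the down run R1C4–R2C4 sums to 9, not 7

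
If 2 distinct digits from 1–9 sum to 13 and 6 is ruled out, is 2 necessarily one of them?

Counterexample: {4,9} sums to 13 under that restriction without using 2.

No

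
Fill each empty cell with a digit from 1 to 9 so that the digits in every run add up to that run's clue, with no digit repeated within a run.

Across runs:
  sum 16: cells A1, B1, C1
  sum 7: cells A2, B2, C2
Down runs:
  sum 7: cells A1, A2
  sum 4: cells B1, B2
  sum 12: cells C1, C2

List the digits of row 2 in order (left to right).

2 1 4

7 in 3 cells must be {1,2,4}; 4 in 2 cells must be {1,3}.
The 7 across and the 4 down share only 1, so B2 = 1.
Given what's placed, C2 must be 4 to fit the 7 across and 12 down.
B1 = 4 − 1 = 3 completes the 4 down.
C1 = 12 − 4 = 8 completes the 12 down.
A2 = 7 − 5 = 2 completes the 7 across.
A1 = 16 − 11 = 5 completes the 16 across.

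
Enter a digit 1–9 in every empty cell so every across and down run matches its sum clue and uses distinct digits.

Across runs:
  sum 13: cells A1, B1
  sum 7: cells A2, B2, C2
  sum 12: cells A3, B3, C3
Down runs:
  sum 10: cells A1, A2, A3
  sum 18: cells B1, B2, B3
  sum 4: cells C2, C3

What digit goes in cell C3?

7 in 3 cells must be {1,2,4}; 4 in 2 cells must be {1,3}.
Only 1 fits C2 under both its across sum 7 and down sum 4.
C3 = 4 − 1 = 3 completes the 4 down.

3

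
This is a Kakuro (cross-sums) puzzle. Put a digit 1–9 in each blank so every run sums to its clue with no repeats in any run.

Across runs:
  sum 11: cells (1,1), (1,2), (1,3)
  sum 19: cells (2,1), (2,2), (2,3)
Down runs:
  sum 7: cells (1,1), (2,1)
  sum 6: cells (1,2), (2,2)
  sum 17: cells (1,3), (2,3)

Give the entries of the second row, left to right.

6 4 9

17 in 2 cells must be {8,9}.
The 11 across and the 17 down share only 8, so (1,3) = 8.
(2,3) = 17 − 8 = 9 completes the 17 down.
Nothing is forced directly, so branch on (2,2), whose candidates are 2 or 4. If (2,2) = 2: then (1,2) would have to be in {1,2} for the 11 across but in {4} for the 6 down — contradiction. So (2,2) = 4.
(1,2) = 6 − 4 = 2 completes the 6 down.
(2,1) = 19 − 13 = 6 completes the 19 across.
(1,1) = 11 − 10 = 1 completes the 11 across.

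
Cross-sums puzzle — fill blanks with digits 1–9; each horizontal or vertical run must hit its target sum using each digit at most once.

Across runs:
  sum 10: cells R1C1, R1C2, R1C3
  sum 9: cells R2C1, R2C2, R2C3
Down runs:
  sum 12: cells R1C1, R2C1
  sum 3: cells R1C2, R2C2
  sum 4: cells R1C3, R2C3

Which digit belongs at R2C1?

3 in 2 cells must be {1,2}; 4 in 2 cells must be {1,3}.
Nothing is forced directly, so branch on R1C3, whose candidates are 1 or 3. If R1C3 = 3: that forces R1C1 = 5, R1C2 = 2, after which R2C1 would have to be in {1,2,3,4,5,6} for the 9 across but in {7} for the 12 down — contradiction. So R1C3 = 1.
Given what's placed, R1C2 must be 2 to fit the 10 across and 3 down.
R2C2 = 3 − 2 = 1 completes the 3 down.
R2C3 = 4 − 1 = 3 completes the 4 down.
R1C1 = 10 − 3 = 7 completes the 10 across.
R2C1 = 9 − 4 = 5 completes the 9 across.

5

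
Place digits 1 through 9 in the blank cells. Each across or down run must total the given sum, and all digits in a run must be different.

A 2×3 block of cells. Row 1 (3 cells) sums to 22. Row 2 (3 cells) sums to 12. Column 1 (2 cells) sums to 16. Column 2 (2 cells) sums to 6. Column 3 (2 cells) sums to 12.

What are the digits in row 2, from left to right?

7 1 4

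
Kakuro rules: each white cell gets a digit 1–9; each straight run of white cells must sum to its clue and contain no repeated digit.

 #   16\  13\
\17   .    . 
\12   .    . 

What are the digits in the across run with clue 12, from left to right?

7 5

17 in 2 cells must be {8,9}; 16 in 2 cells must be {7,9}.
The 17 across and the 16 down share only 9, so R1C1 = 9.
R1C2 = 17 − 9 = 8 completes the 17 across.
R2C1 = 16 − 9 = 7 completes the 16 down.
R2C2 = 12 − 7 = 5 completes the 12 across.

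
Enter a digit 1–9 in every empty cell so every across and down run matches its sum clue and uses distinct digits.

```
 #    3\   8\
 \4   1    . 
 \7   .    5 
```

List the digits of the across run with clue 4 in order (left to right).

1 3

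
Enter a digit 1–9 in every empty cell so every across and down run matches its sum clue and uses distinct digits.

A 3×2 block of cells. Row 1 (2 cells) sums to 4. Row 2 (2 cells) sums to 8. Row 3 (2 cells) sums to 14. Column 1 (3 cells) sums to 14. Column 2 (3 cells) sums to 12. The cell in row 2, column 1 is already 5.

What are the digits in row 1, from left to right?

4 in 2 cells must be {1,3}.
(2,2) = 8 − 5 = 3 completes the 8 across.
Given what's placed, (1,2) must be 1 to fit the 4 across and 12 down.
(3,2) = 12 − 4 = 8 completes the 12 down.
(1,1) = 4 − 1 = 3 completes the 4 across.
(3,1) = 14 − 8 = 6 completes the 14 across.

3, 1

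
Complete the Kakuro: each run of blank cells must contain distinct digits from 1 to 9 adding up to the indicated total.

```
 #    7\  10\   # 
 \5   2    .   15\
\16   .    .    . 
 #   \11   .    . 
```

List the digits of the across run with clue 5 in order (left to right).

R1C2 = 5 − 2 = 3 completes the 5 across.
R2C1 = 7 − 2 = 5 completes the 7 down.
R2C2 = 2: the only remaining digit allowed by both the 16 across and the 10 down.
R2C3 = 16 − 7 = 9 completes the 16 across.
R3C2 = 10 − 5 = 5 completes the 10 down.
R3C3 = 11 − 5 = 6 completes the 11 across.

2 3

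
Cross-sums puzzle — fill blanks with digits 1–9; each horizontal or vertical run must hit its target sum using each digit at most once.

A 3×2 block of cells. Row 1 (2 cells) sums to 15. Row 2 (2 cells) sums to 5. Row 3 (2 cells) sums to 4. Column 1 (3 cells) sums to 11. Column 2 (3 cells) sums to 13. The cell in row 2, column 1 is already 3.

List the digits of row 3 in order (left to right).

1 3

4 in 2 cells must be {1,3}.
(2,2) = 5 − 3 = 2 completes the 5 across.
Given what's placed, (3,1) must be 1 to fit the 4 across and 11 down.
(3,2) = 4 − 1 = 3 completes the 4 across.
(1,1) = 11 − 4 = 7 completes the 11 down.
(1,2) = 15 − 7 = 8 completes the 15 across.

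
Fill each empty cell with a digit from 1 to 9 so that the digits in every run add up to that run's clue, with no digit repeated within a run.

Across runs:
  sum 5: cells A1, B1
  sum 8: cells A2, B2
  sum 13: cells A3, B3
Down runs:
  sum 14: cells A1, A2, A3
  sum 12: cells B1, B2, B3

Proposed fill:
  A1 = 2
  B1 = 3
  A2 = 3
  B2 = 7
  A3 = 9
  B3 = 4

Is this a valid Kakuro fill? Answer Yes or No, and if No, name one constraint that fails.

No — the across run A2–B2 sums to 10, not 8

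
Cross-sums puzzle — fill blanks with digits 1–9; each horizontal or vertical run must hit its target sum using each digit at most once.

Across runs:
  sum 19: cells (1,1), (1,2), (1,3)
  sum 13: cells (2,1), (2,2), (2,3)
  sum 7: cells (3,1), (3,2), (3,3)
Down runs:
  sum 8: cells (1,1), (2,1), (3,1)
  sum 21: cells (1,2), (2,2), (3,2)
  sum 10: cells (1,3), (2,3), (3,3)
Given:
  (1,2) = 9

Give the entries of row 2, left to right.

4, 8, 1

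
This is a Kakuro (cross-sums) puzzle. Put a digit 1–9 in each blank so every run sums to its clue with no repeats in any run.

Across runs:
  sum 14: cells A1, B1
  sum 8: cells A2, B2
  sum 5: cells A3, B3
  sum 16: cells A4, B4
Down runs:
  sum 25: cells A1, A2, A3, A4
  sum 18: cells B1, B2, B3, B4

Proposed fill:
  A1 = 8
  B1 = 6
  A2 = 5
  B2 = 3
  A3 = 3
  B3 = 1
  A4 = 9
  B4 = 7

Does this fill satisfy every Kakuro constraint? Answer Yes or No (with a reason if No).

No — the down run B1–B4 sums to 17, not 18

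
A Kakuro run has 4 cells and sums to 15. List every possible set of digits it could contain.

4 distinct digits from 1–9 sum between 10 and 30.

{1,2,3,9}; {1,2,4,8}; {1,2,5,7}; {1,3,4,7}; {1,3,5,6}; {2,3,4,6}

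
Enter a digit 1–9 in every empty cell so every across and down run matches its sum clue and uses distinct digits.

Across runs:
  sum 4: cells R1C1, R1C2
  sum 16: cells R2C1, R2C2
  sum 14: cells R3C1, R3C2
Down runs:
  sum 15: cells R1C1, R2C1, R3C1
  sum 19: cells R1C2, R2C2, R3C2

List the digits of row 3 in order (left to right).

5 9

4 in 2 cells must be {1,3}; 16 in 2 cells must be {7,9}.
The 4 across and the 19 down share only 3, so R1C2 = 3.
Given what's placed, R3C2 must be 9 to fit the 14 across and 19 down.
R1C1 = 4 − 3 = 1 completes the 4 across.
R2C1 = 9: the only remaining digit allowed by both the 16 across and the 15 down.
R2C2 = 16 − 9 = 7 completes the 16 across.
R3C1 = 14 − 9 = 5 completes the 14 across.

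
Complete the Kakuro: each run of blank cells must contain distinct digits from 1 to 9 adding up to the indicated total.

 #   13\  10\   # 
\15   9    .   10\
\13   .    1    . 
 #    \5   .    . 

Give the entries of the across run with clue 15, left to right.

9 6

R1C2 = 15 − 9 = 6 completes the 15 across.
R2C1 = 13 − 9 = 4 completes the 13 down.
R2C3 = 13 − 5 = 8 completes the 13 across.
R3C2 = 10 − 7 = 3 completes the 10 down.
R3C3 = 5 − 3 = 2 completes the 5 across.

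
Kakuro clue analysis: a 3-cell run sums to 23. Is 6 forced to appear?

The only way to make 23 from 3 distinct digits is {6,8,9}, which contains 6.

Yes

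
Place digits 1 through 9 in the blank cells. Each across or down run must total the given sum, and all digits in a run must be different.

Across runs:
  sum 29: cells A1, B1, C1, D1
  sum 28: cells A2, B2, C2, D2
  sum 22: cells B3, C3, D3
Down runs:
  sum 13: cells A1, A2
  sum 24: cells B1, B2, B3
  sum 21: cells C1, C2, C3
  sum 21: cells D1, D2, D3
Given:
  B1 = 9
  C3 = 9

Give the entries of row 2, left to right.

8 7 4 9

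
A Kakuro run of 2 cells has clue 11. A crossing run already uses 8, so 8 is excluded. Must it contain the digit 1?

No

Counterexample: {2,9} sums to 11 under that restriction without using 1.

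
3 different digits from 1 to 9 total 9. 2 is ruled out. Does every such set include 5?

The only way to make 9 from 3 distinct digits under that restriction is {1,3,5}, which contains 5.

Yes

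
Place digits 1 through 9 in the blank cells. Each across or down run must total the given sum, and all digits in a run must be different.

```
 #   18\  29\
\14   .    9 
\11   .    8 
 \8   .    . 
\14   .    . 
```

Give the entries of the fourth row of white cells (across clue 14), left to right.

29 in 4 cells must be {5,7,8,9}.
R1C1 = 14 − 9 = 5 completes the 14 across.
R2C1 = 11 − 8 = 3 completes the 11 across.
Given what's placed, R4C2 must be 5 to fit the 14 across and 29 down.
R3C2 = 29 − 22 = 7 completes the 29 down.
R4C1 = 14 − 5 = 9 completes the 14 across.
R3C1 = 8 − 7 = 1 completes the 8 across.

9, 5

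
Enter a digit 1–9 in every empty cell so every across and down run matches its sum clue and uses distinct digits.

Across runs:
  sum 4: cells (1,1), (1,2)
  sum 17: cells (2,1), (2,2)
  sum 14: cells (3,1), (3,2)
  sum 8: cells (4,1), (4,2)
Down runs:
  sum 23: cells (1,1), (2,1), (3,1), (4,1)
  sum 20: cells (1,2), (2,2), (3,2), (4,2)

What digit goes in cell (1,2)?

1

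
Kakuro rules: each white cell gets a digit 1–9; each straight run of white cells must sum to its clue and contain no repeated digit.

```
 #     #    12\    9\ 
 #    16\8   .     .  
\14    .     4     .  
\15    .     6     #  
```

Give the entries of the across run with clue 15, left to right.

16 in 2 cells must be {7,9}.
R1C2 = 12 − 10 = 2 completes the 12 down.
R1C3 = 8 − 2 = 6 completes the 8 across.
R2C3 = 9 − 6 = 3 completes the 9 down.
R3C1 = 15 − 6 = 9 completes the 15 across.
R2C1 = 14 − 7 = 7 completes the 14 across.

9 6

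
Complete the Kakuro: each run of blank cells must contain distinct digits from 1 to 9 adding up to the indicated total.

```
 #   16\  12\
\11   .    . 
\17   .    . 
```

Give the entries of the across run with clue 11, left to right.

7, 4

17 in 2 cells must be {8,9}; 16 in 2 cells must be {7,9}.
The 17 across and the 16 down share only 9, so R2C1 = 9.
R2C2 = 17 − 9 = 8 completes the 17 across.
R1C1 = 16 − 9 = 7 completes the 16 down.
R1C2 = 11 − 7 = 4 completes the 11 across.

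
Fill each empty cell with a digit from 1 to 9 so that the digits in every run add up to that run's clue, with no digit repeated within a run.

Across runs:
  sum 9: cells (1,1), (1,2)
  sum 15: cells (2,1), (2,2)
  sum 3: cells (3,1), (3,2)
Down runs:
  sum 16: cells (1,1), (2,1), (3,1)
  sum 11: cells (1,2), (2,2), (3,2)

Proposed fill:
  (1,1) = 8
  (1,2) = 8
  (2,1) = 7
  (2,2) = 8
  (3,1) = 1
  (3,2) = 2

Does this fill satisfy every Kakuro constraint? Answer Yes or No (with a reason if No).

No — the down run (1,2)–(3,2) sums to 18, not 11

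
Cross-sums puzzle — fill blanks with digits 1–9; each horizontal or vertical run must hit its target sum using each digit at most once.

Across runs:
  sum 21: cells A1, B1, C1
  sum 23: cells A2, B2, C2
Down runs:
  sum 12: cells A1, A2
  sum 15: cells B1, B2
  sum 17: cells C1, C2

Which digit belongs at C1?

23 in 3 cells must be {6,8,9}; 17 in 2 cells must be {8,9}.
Nothing is forced directly, so branch on A2, whose candidates are 8 or 9. If A2 = 9: then A1 would have to be in {4,5,6,7,8,9} for the 21 across but in {3} for the 12 down — contradiction. So A2 = 8.
A1 = 12 − 8 = 4 completes the 12 down.
Given what's placed, C2 must be 9 to fit the 23 across and 17 down.
C1 = 17 − 9 = 8 completes the 17 down.
B2 = 23 − 17 = 6 completes the 23 across.
B1 = 21 − 12 = 9 completes the 21 across.

8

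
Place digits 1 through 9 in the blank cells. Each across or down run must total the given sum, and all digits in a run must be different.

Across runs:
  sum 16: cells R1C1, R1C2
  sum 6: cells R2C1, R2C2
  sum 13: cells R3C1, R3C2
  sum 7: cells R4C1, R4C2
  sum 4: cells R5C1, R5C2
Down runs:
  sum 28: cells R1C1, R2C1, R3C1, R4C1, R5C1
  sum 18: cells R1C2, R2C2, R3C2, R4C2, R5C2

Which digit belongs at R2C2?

16 in 2 cells must be {7,9}; 4 in 2 cells must be {1,3}.
Only 7 fits R1C2 under both its across sum 16 and down sum 18.
Given what's placed, R3C2 must be 5 to fit the 13 across and 18 down.
R1C1 = 16 − 7 = 9 completes the 16 across.
R3C1 = 13 − 5 = 8 completes the 13 across.
No cell is forced outright now. R2C2 can only be 1 or 2 (the digits allowed by both its 6 across and its 18 down). If R2C2 = 1: that forces R2C1 = 5, after which R5C1 would have to be in {1,3} for the 4 across but in {2,4} for the 28 down — contradiction. So R2C2 = 2.

2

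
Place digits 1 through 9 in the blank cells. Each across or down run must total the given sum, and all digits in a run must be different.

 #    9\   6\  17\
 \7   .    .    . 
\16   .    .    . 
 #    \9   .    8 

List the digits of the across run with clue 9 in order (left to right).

7 in 3 cells must be {1,2,4}; 6 in 3 cells must be {1,2,3}.
R3C2 = 9 − 8 = 1 completes the 9 across.
R1C2 = 2: the only remaining digit allowed by both the 7 across and the 6 down.
R1C3 = 4: the only remaining digit allowed by both the 7 across and the 17 down.
R2C2 = 6 − 3 = 3 completes the 6 down.
R2C3 = 17 − 12 = 5 completes the 17 down.
R1C1 = 7 − 6 = 1 completes the 7 across.
R2C1 = 16 − 8 = 8 completes the 16 across.

1, 8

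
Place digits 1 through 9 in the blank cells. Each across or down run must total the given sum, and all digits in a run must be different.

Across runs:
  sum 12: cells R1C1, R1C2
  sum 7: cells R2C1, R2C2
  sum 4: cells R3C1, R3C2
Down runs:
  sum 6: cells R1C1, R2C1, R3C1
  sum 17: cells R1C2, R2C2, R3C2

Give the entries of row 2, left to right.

2 5

4 in 2 cells must be {1,3}; 6 in 3 cells must be {1,2,3}.
The 12 across and the 6 down share only 3, so R1C1 = 3.
R1C2 = 12 − 3 = 9 completes the 12 across.
Given what's placed, R3C1 must be 1 to fit the 4 across and 6 down.
R3C2 = 4 − 1 = 3 completes the 4 across.
R2C1 = 6 − 4 = 2 completes the 6 down.
R2C2 = 7 − 2 = 5 completes the 7 across.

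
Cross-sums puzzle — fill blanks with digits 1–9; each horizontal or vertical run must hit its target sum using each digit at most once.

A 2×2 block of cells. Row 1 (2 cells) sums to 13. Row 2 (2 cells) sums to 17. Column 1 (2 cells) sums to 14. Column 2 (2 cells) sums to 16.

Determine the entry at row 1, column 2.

7

17 in 2 cells must be {8,9}; 16 in 2 cells must be {7,9}.
The 17 across and the 16 down share only 9, so (2,2) = 9.
(1,2) = 16 − 9 = 7 completes the 16 down.
(2,1) = 17 − 9 = 8 completes the 17 across.
(1,1) = 13 − 7 = 6 completes the 13 across.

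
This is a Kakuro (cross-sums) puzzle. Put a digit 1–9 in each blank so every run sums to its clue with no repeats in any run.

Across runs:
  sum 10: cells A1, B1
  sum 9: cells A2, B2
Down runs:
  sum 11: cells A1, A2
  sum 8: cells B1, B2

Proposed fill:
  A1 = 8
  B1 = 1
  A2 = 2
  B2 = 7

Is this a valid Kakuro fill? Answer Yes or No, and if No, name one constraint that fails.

No — the down run A1–A2 sums to 10, not 11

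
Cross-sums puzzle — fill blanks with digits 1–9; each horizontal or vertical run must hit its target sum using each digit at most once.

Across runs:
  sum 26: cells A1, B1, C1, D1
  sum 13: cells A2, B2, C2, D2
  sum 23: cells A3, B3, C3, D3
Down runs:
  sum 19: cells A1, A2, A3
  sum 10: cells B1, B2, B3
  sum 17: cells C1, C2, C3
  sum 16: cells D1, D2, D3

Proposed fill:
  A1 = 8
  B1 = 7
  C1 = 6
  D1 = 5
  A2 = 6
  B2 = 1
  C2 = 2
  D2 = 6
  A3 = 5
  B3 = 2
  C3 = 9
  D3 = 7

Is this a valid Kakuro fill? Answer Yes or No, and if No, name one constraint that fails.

No — the across run A2–D2 sums to 15, not 13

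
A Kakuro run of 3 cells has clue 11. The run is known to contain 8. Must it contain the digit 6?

The only way to make 11 from 3 distinct digits under that restriction is {1,2,8}, which does not contain 6.

No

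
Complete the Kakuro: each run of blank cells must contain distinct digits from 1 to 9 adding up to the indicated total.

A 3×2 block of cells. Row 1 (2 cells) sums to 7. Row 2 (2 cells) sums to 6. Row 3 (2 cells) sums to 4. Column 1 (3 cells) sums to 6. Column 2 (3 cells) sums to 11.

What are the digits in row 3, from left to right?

4 in 2 cells must be {1,3}; 6 in 3 cells must be {1,2,3}.
Nothing is forced directly, so branch on (2,1), whose candidates are 1 or 2. If (2,1) = 1: that forces (2,2) = 5, (3,1) = 3, after which (3,2) would have to be in {1} for the 4 across but in {2,4} for the 11 down — contradiction. So (2,1) = 2.
(2,2) = 6 − 2 = 4 completes the 6 across.
Given what's placed, (3,2) must be 1 to fit the 4 across and 11 down.
(1,2) = 11 − 5 = 6 completes the 11 down.
(3,1) = 4 − 1 = 3 completes the 4 across.
(1,1) = 7 − 6 = 1 completes the 7 across.

3 1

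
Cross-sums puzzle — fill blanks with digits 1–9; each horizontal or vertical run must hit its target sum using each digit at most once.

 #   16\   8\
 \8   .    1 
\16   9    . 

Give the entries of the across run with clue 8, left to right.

16 in 2 cells must be {7,9}.
R1C1 = 8 − 1 = 7 completes the 8 across.
R2C2 = 16 − 9 = 7 completes the 16 across.

7 1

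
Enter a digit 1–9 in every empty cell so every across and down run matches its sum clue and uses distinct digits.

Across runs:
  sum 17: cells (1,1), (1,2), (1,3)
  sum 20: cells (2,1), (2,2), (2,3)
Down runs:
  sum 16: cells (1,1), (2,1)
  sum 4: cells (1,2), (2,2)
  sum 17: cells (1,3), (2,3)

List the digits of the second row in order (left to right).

9 3 8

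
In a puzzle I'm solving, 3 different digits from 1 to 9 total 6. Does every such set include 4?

No

The only way to make 6 from 3 distinct digits is {1,2,3}, which does not contain 4.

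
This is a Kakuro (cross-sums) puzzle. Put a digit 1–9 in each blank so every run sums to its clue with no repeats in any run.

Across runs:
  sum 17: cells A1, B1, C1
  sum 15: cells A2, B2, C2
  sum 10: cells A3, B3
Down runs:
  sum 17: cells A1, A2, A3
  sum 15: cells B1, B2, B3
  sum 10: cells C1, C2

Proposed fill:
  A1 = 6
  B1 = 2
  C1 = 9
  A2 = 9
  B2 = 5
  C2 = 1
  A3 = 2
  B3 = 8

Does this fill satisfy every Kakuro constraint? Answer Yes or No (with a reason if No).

Across: 6+2+9=17; 9+5+1=15; 2+8=10. Down: 6+9+2=17; 2+5+8=15; 9+1=10. No digit repeats within any run.

Yes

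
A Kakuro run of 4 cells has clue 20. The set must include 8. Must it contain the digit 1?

No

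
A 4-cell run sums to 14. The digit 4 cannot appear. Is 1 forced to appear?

Every partition of 14 into 4 distinct digits under that restriction includes 1: {1,2,3,8}, {1,2,5,6}.

Yes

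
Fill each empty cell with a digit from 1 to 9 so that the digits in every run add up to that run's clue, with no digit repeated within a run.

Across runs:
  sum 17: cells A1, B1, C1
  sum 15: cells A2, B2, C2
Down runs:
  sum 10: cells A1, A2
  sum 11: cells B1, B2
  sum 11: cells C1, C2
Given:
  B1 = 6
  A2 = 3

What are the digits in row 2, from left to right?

3, 5, 7

A1 = 10 − 3 = 7 completes the 10 down.
C1 = 17 − 13 = 4 completes the 17 across.
B2 = 11 − 6 = 5 completes the 11 down.
C2 = 15 − 8 = 7 completes the 15 across.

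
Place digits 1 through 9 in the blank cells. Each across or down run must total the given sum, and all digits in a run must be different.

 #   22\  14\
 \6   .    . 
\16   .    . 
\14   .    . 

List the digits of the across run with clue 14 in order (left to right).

8 6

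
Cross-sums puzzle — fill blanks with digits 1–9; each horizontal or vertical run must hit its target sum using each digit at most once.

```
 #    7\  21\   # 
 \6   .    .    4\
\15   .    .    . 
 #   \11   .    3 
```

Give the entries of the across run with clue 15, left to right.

4 in 2 cells must be {1,3}.
R2C3 = 4 − 3 = 1 completes the 4 down.
R3C2 = 11 − 3 = 8 completes the 11 across.
R1C2 = 4: the only remaining digit allowed by both the 6 across and the 21 down.
R2C2 = 21 − 12 = 9 completes the 21 down.
R1C1 = 6 − 4 = 2 completes the 6 across.
R2C1 = 15 − 10 = 5 completes the 15 across.

5 9 1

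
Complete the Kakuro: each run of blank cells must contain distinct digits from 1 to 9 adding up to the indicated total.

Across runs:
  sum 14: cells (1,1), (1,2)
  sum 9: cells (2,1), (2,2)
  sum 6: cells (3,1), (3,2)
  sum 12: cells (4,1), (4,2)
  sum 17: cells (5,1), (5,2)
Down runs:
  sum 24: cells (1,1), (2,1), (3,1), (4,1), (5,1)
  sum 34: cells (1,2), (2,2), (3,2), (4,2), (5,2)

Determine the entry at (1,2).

8

17 in 2 cells must be {8,9}; 34 in 5 cells must be {4,6,7,8,9}.
Only 4 fits (3,2) under both its across sum 6 and down sum 34.
(3,1) = 6 − 4 = 2 completes the 6 across.
Nothing is forced directly, so branch on (2,2), whose candidates are 6 or 7 or 8. If (2,2) = 7: then (2,1) would have to be in {2} for the 9 across but in {1,3,4,5,6,7,8,9} for the 24 down — contradiction. If (2,2) = 8: that forces (2,1) = 1, (5,2) = 9, (1,2) = 6, (4,2) = 7, (5,1) = 8, after which (1,1) would have to be in {8} for the 14 across but in {4,6,7,9} for the 24 down — contradiction. So (2,2) = 6.
(2,1) = 9 − 6 = 3 completes the 9 across.
No cell is forced outright now. (1,2) can only be 8 or 9 (the digits allowed by both its 14 across and its 34 down). If (1,2) = 9: that forces (1,1) = 5, (4,1) = 8, after which (4,2) would have to be in {4} for the 12 across but in {7,8} for the 34 down — contradiction. So (1,2) = 8.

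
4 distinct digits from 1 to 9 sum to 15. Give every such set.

4 distinct digits from 1–9 sum between 10 and 30.

{1,2,3,9}; {1,2,4,8}; {1,2,5,7}; {1,3,4,7}; {1,3,5,6}; {2,3,4,6}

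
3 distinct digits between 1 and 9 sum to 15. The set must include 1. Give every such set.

3 distinct digits from 1–9 sum between 6 and 24.
Keeping only sets containing 1.

{1,5,9}; {1,6,8}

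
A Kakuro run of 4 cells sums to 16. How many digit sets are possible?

8

4 distinct digits from 1–9 sum between 10 and 30.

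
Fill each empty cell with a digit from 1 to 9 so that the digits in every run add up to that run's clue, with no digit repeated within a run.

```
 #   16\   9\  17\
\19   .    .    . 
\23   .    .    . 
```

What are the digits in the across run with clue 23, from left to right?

9 6 8

23 in 3 cells must be {6,8,9}; 16 in 2 cells must be {7,9}; 17 in 2 cells must be {8,9}.
The 23 across and the 16 down share only 9, so R2C1 = 9.
Given what's placed, R2C3 must be 8 to fit the 23 across and 17 down.
R1C1 = 16 − 9 = 7 completes the 16 down.
R1C3 = 17 − 8 = 9 completes the 17 down.
R2C2 = 23 − 17 = 6 completes the 23 across.
R1C2 = 19 − 16 = 3 completes the 19 across.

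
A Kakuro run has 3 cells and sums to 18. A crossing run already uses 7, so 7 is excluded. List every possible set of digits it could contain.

3 distinct digits from 1–9 sum between 6 and 24.
Dropping sets that contain 7.

{1,8,9}; {3,6,9}; {4,5,9}; {4,6,8}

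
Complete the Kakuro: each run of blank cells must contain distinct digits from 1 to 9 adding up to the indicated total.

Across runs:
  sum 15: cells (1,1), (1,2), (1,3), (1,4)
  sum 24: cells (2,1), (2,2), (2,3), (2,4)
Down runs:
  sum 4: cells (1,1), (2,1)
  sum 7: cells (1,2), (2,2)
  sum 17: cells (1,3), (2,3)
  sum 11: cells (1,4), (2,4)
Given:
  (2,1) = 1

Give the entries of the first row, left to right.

3 1 9 2

4 in 2 cells must be {1,3}; 17 in 2 cells must be {8,9}.
(1,1) = 4 − 1 = 3 completes the 4 down.
Given what's placed, (1,3) must be 9 to fit the 15 across and 17 down.
(1,4) = 2: the only remaining digit allowed by both the 15 across and the 11 down.
(2,2) = 6: the only remaining digit allowed by both the 24 across and the 7 down.
(2,3) = 17 − 9 = 8 completes the 17 down.
(2,4) = 24 − 15 = 9 completes the 24 across.
(1,2) = 15 − 14 = 1 completes the 15 across.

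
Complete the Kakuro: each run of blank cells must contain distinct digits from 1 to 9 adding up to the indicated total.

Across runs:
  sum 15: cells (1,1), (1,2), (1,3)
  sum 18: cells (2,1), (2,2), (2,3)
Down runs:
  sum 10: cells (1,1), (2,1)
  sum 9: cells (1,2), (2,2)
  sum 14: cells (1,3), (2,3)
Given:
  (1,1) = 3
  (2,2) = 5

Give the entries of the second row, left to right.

(1,2) = 9 − 5 = 4 completes the 9 down.
(1,3) = 15 − 7 = 8 completes the 15 across.
(2,1) = 10 − 3 = 7 completes the 10 down.
(2,3) = 18 − 12 = 6 completes the 18 across.

7 5 6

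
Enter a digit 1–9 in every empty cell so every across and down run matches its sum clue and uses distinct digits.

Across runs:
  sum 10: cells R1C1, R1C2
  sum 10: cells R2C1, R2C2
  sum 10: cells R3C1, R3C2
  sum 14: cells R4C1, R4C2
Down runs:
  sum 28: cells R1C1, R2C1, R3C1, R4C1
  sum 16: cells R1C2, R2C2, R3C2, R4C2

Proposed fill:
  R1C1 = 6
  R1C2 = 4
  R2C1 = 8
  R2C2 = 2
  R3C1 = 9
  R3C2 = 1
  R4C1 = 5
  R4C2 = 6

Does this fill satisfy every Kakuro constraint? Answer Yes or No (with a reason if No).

No — the across run R4C1–R4C2 sums to 11, not 14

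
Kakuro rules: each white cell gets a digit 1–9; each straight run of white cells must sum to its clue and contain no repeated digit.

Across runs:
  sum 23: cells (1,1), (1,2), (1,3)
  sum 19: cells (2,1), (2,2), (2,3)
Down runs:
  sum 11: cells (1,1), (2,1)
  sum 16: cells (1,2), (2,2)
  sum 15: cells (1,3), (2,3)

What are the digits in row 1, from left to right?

23 in 3 cells must be {6,8,9}; 16 in 2 cells must be {7,9}.
The 23 across and the 16 down share only 9, so (1,2) = 9.
(2,2) = 16 − 9 = 7 completes the 16 down.
Nothing is forced directly, so branch on (2,3), whose candidates are 8 or 9. If (2,3) = 8: then (1,3) would have to be in {6,8} for the 23 across but in {7} for the 15 down — contradiction. So (2,3) = 9.
(1,3) = 15 − 9 = 6 completes the 15 down.
(2,1) = 19 − 16 = 3 completes the 19 across.
(1,1) = 23 − 15 = 8 completes the 23 across.

8, 9, 6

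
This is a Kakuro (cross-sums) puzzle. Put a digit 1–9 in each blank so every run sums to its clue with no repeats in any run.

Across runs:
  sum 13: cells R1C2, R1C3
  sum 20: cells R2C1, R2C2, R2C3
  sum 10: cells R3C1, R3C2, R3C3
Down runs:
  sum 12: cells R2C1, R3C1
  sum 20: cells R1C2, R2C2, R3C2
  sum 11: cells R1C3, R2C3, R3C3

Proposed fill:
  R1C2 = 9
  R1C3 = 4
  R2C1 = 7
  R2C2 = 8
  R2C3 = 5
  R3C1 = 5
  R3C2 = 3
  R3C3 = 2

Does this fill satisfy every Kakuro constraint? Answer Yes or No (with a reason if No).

Across: 9+4=13; 7+8+5=20; 5+3+2=10. Down: 7+5=12; 9+8+3=20; 4+5+2=11. No digit repeats within any run.

Yes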